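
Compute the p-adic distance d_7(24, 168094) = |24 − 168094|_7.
d_7(24, 168094) = 1/16807

Step 1 — x − y = 24 − 168094 = -168070. Step 2 — v_7(-168070) = 5 (factor: -168070 = −(7^5 · 10); the sign does not affect v_p). Step 3 — |x − y|_7 = 7^{-5} = 1/16807.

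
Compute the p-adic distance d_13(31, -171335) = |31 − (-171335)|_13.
d_13(31, -171335) = 1/28561

Step 1 — x − y = 31 − (-171335) = 171366. Step 2 — v_13(171366) = 4 (factor: 171366 = (13^4 · 6); the sign does not affect v_p). Step 3 — |x − y|_13 = 13^{-4} = 1/28561.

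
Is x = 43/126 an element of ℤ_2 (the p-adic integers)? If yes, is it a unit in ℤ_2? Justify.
x ∉ ℤ_2 (v_2(x) = -1 < 0)

ℤ_2 = {x ∈ ℚ_2 : v_2(x) ≥ 0} and ℤ_2^× = {x ∈ ℤ_2 : v_2(x) = 0}. Here v_2(43/126) = v_2(num) − v_2(den) = -1; compare against these criteria.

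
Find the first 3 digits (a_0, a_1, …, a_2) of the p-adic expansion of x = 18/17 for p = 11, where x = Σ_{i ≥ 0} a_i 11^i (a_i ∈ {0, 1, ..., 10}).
(a_0, …, a_2) = (3, 5, 6)

v_11(18/17) = 0 (numerator and denominator both coprime to 11), so x ∈ ℤ_11^×. Compute digits iteratively via a_i = x_i mod 11, x_{i+1} = (x_i − a_i)/11, with x_0 = x:
  x_0 = 18/17;  a_0 = 3;  x_1 = (x_0 − 3)/11 = -3/17
  x_1 = -3/17;  a_1 = 5;  x_2 = (x_1 − 5)/11 = -8/17
  x_2 = -8/17;  a_2 = 6;  x_3 = (x_2 − 6)/11 = -10/17
Digits: (3, 5, 6).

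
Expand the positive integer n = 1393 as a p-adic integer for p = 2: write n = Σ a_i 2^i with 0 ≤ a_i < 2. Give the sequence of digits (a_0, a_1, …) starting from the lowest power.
(a_0, a_1, …) = (1, 0, 0, 0, 1, 1, 1, 0, 1, 0, 1)

Repeated division by 2 gives the digits low-to-high: 1393 = 1 + 1·2^4 + 1·2^5 + 1·2^6 + 1·2^8 + 1·2^10. Digit sequence: (1, 0, 0, 0, 1, 1, 1, 0, 1, 0, 1).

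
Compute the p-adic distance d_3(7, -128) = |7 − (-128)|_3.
d_3(7, -128) = 1/27

Step 1 — x − y = 7 − (-128) = 135. Step 2 — v_3(135) = 3 (factor: 135 = (3^3 · 5); the sign does not affect v_p). Step 3 — |x − y|_3 = 3^{-3} = 1/27.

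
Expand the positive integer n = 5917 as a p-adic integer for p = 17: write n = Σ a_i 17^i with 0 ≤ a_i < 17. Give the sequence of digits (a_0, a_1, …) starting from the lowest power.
(a_0, a_1, …) = (1, 8, 3, 1)

Repeated division by 17 gives the digits low-to-high: 5917 = 1 + 8·17^1 + 3·17^2 + 1·17^3. Digit sequence: (1, 8, 3, 1).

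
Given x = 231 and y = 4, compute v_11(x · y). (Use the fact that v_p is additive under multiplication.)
v_11(924) = 1

v_p(x) = 1 (factor: 231 = 11^1 · 21); v_p(y) = 0 (factor: 4 = 11^0 · 4). Additivity: v_p(xy) = v_p(x) + v_p(y) = 1 + 0 = 1. (Direct check: xy = 924 = 11^1 · (84).)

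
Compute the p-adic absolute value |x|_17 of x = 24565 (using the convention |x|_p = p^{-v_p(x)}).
|24565|_17 = 1/4913

Step 1 — compute v_17(x) by factoring powers of 17 out of the numerator and denominator: v_17(24565) = 3. Step 2 — apply |x|_p = p^{-v_p(x)} = 17^{-3} = 1/4913.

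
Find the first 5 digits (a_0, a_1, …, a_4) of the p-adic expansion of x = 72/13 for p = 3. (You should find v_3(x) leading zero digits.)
(a_0, …, a_4) = (0, 0, 2, 0, 1)

v_3(72/13) = 2, so a_0 = ... = a_1 = 0. Factor out: x = 3^2 · u with u = 8/13 a unit in ℤ_3. Expand u iteratively via a_{v+i} = u_i mod 3, u_{i+1} = (u_i − a_{v+i})/3:
  u_0 = 8/13;  a_2 = 2;  u_1 = (u_0 − 2)/3 = -6/13
  u_1 = -6/13;  a_3 = 0;  u_2 = (u_1 − 0)/3 = -2/13
  u_2 = -2/13;  a_4 = 1;  u_3 = (u_2 − 1)/3 = -5/13
Digits: (0, 0, 2, 0, 1).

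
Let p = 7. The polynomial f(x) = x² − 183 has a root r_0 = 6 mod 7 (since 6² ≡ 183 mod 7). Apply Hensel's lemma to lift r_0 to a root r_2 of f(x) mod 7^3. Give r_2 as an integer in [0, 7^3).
r_2 = 104 (mod 343)

Hensel's recurrence: r_{i+1} = r_i − f(r_i)·(f′(r_i))^{-1} mod 7^{i+2}, with f′(x) = 2x. Iterate:
  r_0 = 6 (mod 7)
  r_1 = 6 (mod 49)
  r_2 = 104 (mod 343)
Final: r_2 = 104, and one checks f(r_2) ≡ 0 mod 7^3.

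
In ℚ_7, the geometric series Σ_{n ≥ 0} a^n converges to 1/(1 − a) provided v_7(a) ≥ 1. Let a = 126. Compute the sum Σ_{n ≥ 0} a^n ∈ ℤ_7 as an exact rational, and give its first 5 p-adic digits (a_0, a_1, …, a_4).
Σ a^n = 1/(1 − a) = -1/125;  first 5 digits = (1, 4, 4, 5, 3)

v_7(a) = 1 ≥ 1, so the series converges in ℤ_7 to 1/(1 − a) = 1/(1 − 126) = -1/125. Expand this rational in ℤ_7: compute digits iteratively via d_i = x_i mod 7, x_{i+1} = (x_i − d_i)/7. The first 5 digits are (1, 4, 4, 5, 3).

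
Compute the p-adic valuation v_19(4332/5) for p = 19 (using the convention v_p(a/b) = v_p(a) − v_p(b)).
v_19(4332/5) = 2

Factor powers of 19 from the numerator and denominator of the reduced fraction: 4332 = 19^2 · 12 and 5 = 19^0 · 5. Apply v_p(a/b) = v_p(a) − v_p(b): v_19(4332/5) = 2 − 0 = 2.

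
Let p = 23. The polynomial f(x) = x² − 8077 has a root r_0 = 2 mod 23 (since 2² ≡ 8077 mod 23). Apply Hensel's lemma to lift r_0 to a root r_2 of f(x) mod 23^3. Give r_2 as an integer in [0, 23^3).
r_2 = 4004 (mod 12167)

Hensel's recurrence: r_{i+1} = r_i − f(r_i)·(f′(r_i))^{-1} mod 23^{i+2}, with f′(x) = 2x. Iterate:
  r_0 = 2 (mod 23)
  r_1 = 301 (mod 529)
  r_2 = 4004 (mod 12167)
Final: r_2 = 4004, and one checks f(r_2) ≡ 0 mod 23^3.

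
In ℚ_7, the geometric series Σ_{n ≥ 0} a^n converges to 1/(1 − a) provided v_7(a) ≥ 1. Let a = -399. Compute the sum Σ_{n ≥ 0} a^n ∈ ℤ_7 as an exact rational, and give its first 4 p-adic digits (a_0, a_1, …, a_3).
Σ a^n = 1/(1 − a) = 1/400;  first 4 digits = (1, 6, 6, 6)

v_7(a) = 1 ≥ 1, so the series converges in ℤ_7 to 1/(1 − a) = 1/(1 − (-399)) = 1/400. Expand this rational in ℤ_7: compute digits iteratively via d_i = x_i mod 7, x_{i+1} = (x_i − d_i)/7. The first 4 digits are (1, 6, 6, 6).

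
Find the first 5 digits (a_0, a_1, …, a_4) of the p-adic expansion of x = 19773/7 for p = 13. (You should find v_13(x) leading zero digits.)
(a_0, …, a_4) = (0, 0, 0, 5, 9)

v_13(19773/7) = 3, so a_0 = ... = a_2 = 0. Factor out: x = 13^3 · u with u = 9/7 a unit in ℤ_13. Expand u iteratively via a_{v+i} = u_i mod 13, u_{i+1} = (u_i − a_{v+i})/13:
  u_0 = 9/7;  a_3 = 5;  u_1 = (u_0 − 5)/13 = -2/7
  u_1 = -2/7;  a_4 = 9;  u_2 = (u_1 − 9)/13 = -5/7
Digits: (0, 0, 0, 5, 9).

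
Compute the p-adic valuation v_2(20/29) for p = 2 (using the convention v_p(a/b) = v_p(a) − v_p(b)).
v_2(20/29) = 2

Factor powers of 2 from the numerator and denominator of the reduced fraction: 20 = 2^2 · 5 and 29 = 2^0 · 29. Apply v_p(a/b) = v_p(a) − v_p(b): v_2(20/29) = 2 − 0 = 2.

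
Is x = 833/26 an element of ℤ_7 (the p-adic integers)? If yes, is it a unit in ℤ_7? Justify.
x ∈ ℤ_7 but not a unit; v_7(x) = 2 > 0

ℤ_7 = {x ∈ ℚ_7 : v_7(x) ≥ 0} and ℤ_7^× = {x ∈ ℤ_7 : v_7(x) = 0}. Here v_7(833/26) = v_7(num) − v_7(den) = 2; compare against these criteria.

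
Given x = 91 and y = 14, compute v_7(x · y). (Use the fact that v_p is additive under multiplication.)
v_7(1274) = 2

v_p(x) = 1 (factor: 91 = 7^1 · 13); v_p(y) = 1 (factor: 14 = 7^1 · 2). Additivity: v_p(xy) = v_p(x) + v_p(y) = 1 + 1 = 2. (Direct check: xy = 1274 = 7^2 · (26).)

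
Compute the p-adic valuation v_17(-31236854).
v_17(-31236854) = 5

v_17(n) is the largest exponent k such that 17^k divides n. Factor out: -31236854 = -17^5 · 22. (Sign doesn't affect v_p.) So v_17(-31236854) = 5.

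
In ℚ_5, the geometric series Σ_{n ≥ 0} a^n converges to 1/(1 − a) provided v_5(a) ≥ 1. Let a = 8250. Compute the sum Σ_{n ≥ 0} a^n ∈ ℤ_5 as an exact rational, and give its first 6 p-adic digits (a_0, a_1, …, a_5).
Σ a^n = 1/(1 − a) = -1/8249;  first 6 digits = (1, 0, 0, 1, 3, 2)

v_5(a) = 3 ≥ 1, so the series converges in ℤ_5 to 1/(1 − a) = 1/(1 − 8250) = -1/8249. Expand this rational in ℤ_5: compute digits iteratively via d_i = x_i mod 5, x_{i+1} = (x_i − d_i)/5. The first 6 digits are (1, 0, 0, 1, 3, 2).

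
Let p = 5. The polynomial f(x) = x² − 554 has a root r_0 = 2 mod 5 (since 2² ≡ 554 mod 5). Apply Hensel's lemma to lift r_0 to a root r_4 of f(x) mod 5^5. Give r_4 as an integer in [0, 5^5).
r_4 = 1077 (mod 3125)

Hensel's recurrence: r_{i+1} = r_i − f(r_i)·(f′(r_i))^{-1} mod 5^{i+2}, with f′(x) = 2x. Iterate:
  r_0 = 2 (mod 5)
  r_1 = 2 (mod 25)
  r_2 = 77 (mod 125)
  r_3 = 452 (mod 625)
  r_4 = 1077 (mod 3125)
Final: r_4 = 1077, and one checks f(r_4) ≡ 0 mod 5^5.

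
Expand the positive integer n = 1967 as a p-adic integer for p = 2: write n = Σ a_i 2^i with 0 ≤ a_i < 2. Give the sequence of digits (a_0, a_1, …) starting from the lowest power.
(a_0, a_1, …) = (1, 1, 1, 1, 0, 1, 0, 1, 1, 1, 1)

Repeated division by 2 gives the digits low-to-high: 1967 = 1 + 1·2^1 + 1·2^2 + 1·2^3 + 1·2^5 + 1·2^7 + 1·2^8 + 1·2^9 + 1·2^10. Digit sequence: (1, 1, 1, 1, 0, 1, 0, 1, 1, 1, 1).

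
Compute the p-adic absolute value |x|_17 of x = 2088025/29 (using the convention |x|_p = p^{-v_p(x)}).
|2088025/29|_17 = 1/83521

Step 1 — compute v_17(x) by factoring powers of 17 out of the numerator and denominator: v_17(2088025/29) = 4. Step 2 — apply |x|_p = p^{-v_p(x)} = 17^{-4} = 1/83521.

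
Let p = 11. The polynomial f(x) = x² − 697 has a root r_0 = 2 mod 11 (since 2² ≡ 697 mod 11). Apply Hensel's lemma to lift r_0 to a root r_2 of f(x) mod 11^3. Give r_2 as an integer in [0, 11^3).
r_2 = 387 (mod 1331)

Hensel's recurrence: r_{i+1} = r_i − f(r_i)·(f′(r_i))^{-1} mod 11^{i+2}, with f′(x) = 2x. Iterate:
  r_0 = 2 (mod 11)
  r_1 = 24 (mod 121)
  r_2 = 387 (mod 1331)
Final: r_2 = 387, and one checks f(r_2) ≡ 0 mod 11^3.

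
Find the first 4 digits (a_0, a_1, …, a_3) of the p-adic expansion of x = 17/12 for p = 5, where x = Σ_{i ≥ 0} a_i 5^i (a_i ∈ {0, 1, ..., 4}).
(a_0, …, a_3) = (1, 3, 4, 2)

v_5(17/12) = 0 (numerator and denominator both coprime to 5), so x ∈ ℤ_5^×. Compute digits iteratively via a_i = x_i mod 5, x_{i+1} = (x_i − a_i)/5, with x_0 = x:
  x_0 = 17/12;  a_0 = 1;  x_1 = (x_0 − 1)/5 = 1/12
  x_1 = 1/12;  a_1 = 3;  x_2 = (x_1 − 3)/5 = -7/12
  x_2 = -7/12;  a_2 = 4;  x_3 = (x_2 − 4)/5 = -11/12
  x_3 = -11/12;  a_3 = 2;  x_4 = (x_3 − 2)/5 = -7/12
Digits: (1, 3, 4, 2).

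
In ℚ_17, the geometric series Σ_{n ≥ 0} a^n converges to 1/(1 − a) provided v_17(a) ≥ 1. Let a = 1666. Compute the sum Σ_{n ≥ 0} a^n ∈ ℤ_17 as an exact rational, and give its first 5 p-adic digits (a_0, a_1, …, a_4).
Σ a^n = 1/(1 − a) = -1/1665;  first 5 digits = (1, 13, 4, 8, 12)

v_17(a) = 1 ≥ 1, so the series converges in ℤ_17 to 1/(1 − a) = 1/(1 − 1666) = -1/1665. Expand this rational in ℤ_17: compute digits iteratively via d_i = x_i mod 17, x_{i+1} = (x_i − d_i)/17. The first 5 digits are (1, 13, 4, 8, 12).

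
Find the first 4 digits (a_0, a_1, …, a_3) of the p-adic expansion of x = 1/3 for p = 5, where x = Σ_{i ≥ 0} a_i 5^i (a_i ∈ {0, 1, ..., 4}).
(a_0, …, a_3) = (2, 3, 1, 3)

v_5(1/3) = 0 (numerator and denominator both coprime to 5), so x ∈ ℤ_5^×. Compute digits iteratively via a_i = x_i mod 5, x_{i+1} = (x_i − a_i)/5, with x_0 = x:
  x_0 = 1/3;  a_0 = 2;  x_1 = (x_0 − 2)/5 = -1/3
  x_1 = -1/3;  a_1 = 3;  x_2 = (x_1 − 3)/5 = -2/3
  x_2 = -2/3;  a_2 = 1;  x_3 = (x_2 − 1)/5 = -1/3
  x_3 = -1/3;  a_3 = 3;  x_4 = (x_3 − 3)/5 = -2/3
Digits: (2, 3, 1, 3).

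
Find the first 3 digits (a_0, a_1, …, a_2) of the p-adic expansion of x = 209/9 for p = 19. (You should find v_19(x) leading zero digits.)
(a_0, …, a_2) = (0, 16, 14)

v_19(209/9) = 1, so a_0 = ... = a_0 = 0. Factor out: x = 19^1 · u with u = 11/9 a unit in ℤ_19. Expand u iteratively via a_{v+i} = u_i mod 19, u_{i+1} = (u_i − a_{v+i})/19:
  u_0 = 11/9;  a_1 = 16;  u_1 = (u_0 − 16)/19 = -7/9
  u_1 = -7/9;  a_2 = 14;  u_2 = (u_1 − 14)/19 = -7/9
Digits: (0, 16, 14).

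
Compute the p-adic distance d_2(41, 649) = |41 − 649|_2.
d_2(41, 649) = 1/32

Step 1 — x − y = 41 − 649 = -608. Step 2 — v_2(-608) = 5 (factor: -608 = −(2^5 · 19); the sign does not affect v_p). Step 3 — |x − y|_2 = 2^{-5} = 1/32.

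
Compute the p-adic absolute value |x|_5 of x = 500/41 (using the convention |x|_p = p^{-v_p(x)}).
|500/41|_5 = 1/125

Step 1 — compute v_5(x) by factoring powers of 5 out of the numerator and denominator: v_5(500/41) = 3. Step 2 — apply |x|_p = p^{-v_p(x)} = 5^{-3} = 1/125.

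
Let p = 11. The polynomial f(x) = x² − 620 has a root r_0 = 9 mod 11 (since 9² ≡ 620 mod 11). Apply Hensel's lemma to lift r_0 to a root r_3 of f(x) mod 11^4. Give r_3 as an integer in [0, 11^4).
r_3 = 3111 (mod 14641)

Hensel's recurrence: r_{i+1} = r_i − f(r_i)·(f′(r_i))^{-1} mod 11^{i+2}, with f′(x) = 2x. Iterate:
  r_0 = 9 (mod 11)
  r_1 = 86 (mod 121)
  r_2 = 449 (mod 1331)
  r_3 = 3111 (mod 14641)
Final: r_3 = 3111, and one checks f(r_3) ≡ 0 mod 11^4.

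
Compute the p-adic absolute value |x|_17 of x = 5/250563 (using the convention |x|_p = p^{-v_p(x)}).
|5/250563|_17 = 83521

Step 1 — compute v_17(x) by factoring powers of 17 out of the numerator and denominator: v_17(5/250563) = -4. Step 2 — apply |x|_p = p^{-v_p(x)} = 17^{4} = 83521.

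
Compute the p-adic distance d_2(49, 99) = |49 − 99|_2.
d_2(49, 99) = 1/2

Step 1 — x − y = 49 − 99 = -50. Step 2 — v_2(-50) = 1 (factor: -50 = −(2^1 · 25); the sign does not affect v_p). Step 3 — |x − y|_2 = 2^{-1} = 1/2.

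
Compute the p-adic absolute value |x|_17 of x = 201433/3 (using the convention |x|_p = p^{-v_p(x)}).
|201433/3|_17 = 1/4913

Step 1 — compute v_17(x) by factoring powers of 17 out of the numerator and denominator: v_17(201433/3) = 3. Step 2 — apply |x|_p = p^{-v_p(x)} = 17^{-3} = 1/4913.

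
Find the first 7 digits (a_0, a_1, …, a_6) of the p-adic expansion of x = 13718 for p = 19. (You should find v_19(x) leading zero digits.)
(a_0, …, a_6) = (0, 0, 0, 2, 0, 0, 0)

v_19(13718) = 3, so a_0 = ... = a_2 = 0. Factor out: x = 19^3 · u with u = 2 a unit in ℤ_19. Expand u iteratively via a_{v+i} = u_i mod 19, u_{i+1} = (u_i − a_{v+i})/19:
  u_0 = 2;  a_3 = 2;  u_1 = (u_0 − 2)/19 = 0
  u_1 = 0;  a_4 = 0;  u_2 = (u_1 − 0)/19 = 0
  u_2 = 0;  a_5 = 0;  u_3 = (u_2 − 0)/19 = 0
  u_3 = 0;  a_6 = 0;  u_4 = (u_3 − 0)/19 = 0
Digits: (0, 0, 0, 2, 0, 0, 0).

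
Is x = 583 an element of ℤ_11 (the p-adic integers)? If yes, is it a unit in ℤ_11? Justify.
x ∈ ℤ_11 but not a unit; v_11(x) = 1 > 0

ℤ_11 = {x ∈ ℚ_11 : v_11(x) ≥ 0} and ℤ_11^× = {x ∈ ℤ_11 : v_11(x) = 0}. Here v_11(583) = v_11(num) − v_11(den) = 1; compare against these criteria.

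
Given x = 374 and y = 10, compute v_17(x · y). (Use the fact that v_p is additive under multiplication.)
v_17(3740) = 1

v_p(x) = 1 (factor: 374 = 17^1 · 22); v_p(y) = 0 (factor: 10 = 17^0 · 10). Additivity: v_p(xy) = v_p(x) + v_p(y) = 1 + 0 = 1. (Direct check: xy = 3740 = 17^1 · (220).)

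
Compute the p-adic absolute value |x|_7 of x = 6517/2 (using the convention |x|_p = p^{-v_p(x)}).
|6517/2|_7 = 1/343

Step 1 — compute v_7(x) by factoring powers of 7 out of the numerator and denominator: v_7(6517/2) = 3. Step 2 — apply |x|_p = p^{-v_p(x)} = 7^{-3} = 1/343.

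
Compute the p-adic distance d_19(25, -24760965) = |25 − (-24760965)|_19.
d_19(25, -24760965) = 1/2476099

Step 1 — x − y = 25 − (-24760965) = 24760990. Step 2 — v_19(24760990) = 5 (factor: 24760990 = (19^5 · 10); the sign does not affect v_p). Step 3 — |x − y|_19 = 19^{-5} = 1/2476099.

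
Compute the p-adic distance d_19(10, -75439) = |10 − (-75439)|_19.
d_19(10, -75439) = 1/6859

Step 1 — x − y = 10 − (-75439) = 75449. Step 2 — v_19(75449) = 3 (factor: 75449 = (19^3 · 11); the sign does not affect v_p). Step 3 — |x − y|_19 = 19^{-3} = 1/6859.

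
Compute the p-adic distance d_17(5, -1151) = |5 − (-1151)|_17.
d_17(5, -1151) = 1/289

Step 1 — x − y = 5 − (-1151) = 1156. Step 2 — v_17(1156) = 2 (factor: 1156 = (17^2 · 4); the sign does not affect v_p). Step 3 — |x − y|_17 = 17^{-2} = 1/289.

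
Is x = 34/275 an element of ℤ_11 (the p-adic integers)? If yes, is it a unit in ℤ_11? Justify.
x ∉ ℤ_11 (v_11(x) = -1 < 0)

ℤ_11 = {x ∈ ℚ_11 : v_11(x) ≥ 0} and ℤ_11^× = {x ∈ ℤ_11 : v_11(x) = 0}. Here v_11(34/275) = v_11(num) − v_11(den) = -1; compare against these criteria.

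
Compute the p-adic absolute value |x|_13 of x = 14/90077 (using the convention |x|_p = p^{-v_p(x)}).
|14/90077|_13 = 2197

Step 1 — compute v_13(x) by factoring powers of 13 out of the numerator and denominator: v_13(14/90077) = -3. Step 2 — apply |x|_p = p^{-v_p(x)} = 13^{3} = 2197.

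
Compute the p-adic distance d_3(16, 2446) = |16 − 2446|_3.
d_3(16, 2446) = 1/243

Step 1 — x − y = 16 − 2446 = -2430. Step 2 — v_3(-2430) = 5 (factor: -2430 = −(3^5 · 10); the sign does not affect v_p). Step 3 — |x − y|_3 = 3^{-5} = 1/243.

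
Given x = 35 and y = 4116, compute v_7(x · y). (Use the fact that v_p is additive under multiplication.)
v_7(144060) = 4

v_p(x) = 1 (factor: 35 = 7^1 · 5); v_p(y) = 3 (factor: 4116 = 7^3 · 12). Additivity: v_p(xy) = v_p(x) + v_p(y) = 1 + 3 = 4. (Direct check: xy = 144060 = 7^4 · (60).)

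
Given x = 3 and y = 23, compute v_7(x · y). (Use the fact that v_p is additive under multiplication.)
v_7(69) = 0

v_p(x) = 0 (factor: 3 = 7^0 · 3); v_p(y) = 0 (factor: 23 = 7^0 · 23). Additivity: v_p(xy) = v_p(x) + v_p(y) = 0 + 0 = 0. (Direct check: xy = 69 = 7^0 · (69).)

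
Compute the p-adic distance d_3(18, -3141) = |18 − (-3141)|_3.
d_3(18, -3141) = 1/243

Step 1 — x − y = 18 − (-3141) = 3159. Step 2 — v_3(3159) = 5 (factor: 3159 = (3^5 · 13); the sign does not affect v_p). Step 3 — |x − y|_3 = 3^{-5} = 1/243.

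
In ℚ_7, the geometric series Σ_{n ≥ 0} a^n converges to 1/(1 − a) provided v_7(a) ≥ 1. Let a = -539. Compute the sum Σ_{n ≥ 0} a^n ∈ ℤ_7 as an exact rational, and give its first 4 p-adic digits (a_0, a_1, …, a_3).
Σ a^n = 1/(1 − a) = 1/540;  first 4 digits = (1, 0, 3, 5)

v_7(a) = 2 ≥ 1, so the series converges in ℤ_7 to 1/(1 − a) = 1/(1 − (-539)) = 1/540. Expand this rational in ℤ_7: compute digits iteratively via d_i = x_i mod 7, x_{i+1} = (x_i − d_i)/7. The first 4 digits are (1, 0, 3, 5).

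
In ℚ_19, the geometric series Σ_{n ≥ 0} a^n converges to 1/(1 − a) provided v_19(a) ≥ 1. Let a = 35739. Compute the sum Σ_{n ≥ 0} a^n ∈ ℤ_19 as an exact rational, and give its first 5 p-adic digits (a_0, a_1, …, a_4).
Σ a^n = 1/(1 − a) = -1/35738;  first 5 digits = (1, 0, 4, 5, 16)

v_19(a) = 2 ≥ 1, so the series converges in ℤ_19 to 1/(1 − a) = 1/(1 − 35739) = -1/35738. Expand this rational in ℤ_19: compute digits iteratively via d_i = x_i mod 19, x_{i+1} = (x_i − d_i)/19. The first 5 digits are (1, 0, 4, 5, 16).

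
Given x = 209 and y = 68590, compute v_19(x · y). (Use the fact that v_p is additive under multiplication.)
v_19(14335310) = 4

v_p(x) = 1 (factor: 209 = 19^1 · 11); v_p(y) = 3 (factor: 68590 = 19^3 · 10). Additivity: v_p(xy) = v_p(x) + v_p(y) = 1 + 3 = 4. (Direct check: xy = 14335310 = 19^4 · (110).)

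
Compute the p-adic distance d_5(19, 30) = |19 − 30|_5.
d_5(19, 30) = 1

Step 1 — x − y = 19 − 30 = -11. Step 2 — v_5(-11) = 0 (factor: -11 = −(5^0 · 11); the sign does not affect v_p). Step 3 — |x − y|_5 = 5^{0} = 1.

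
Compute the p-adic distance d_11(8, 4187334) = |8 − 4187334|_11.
d_11(8, 4187334) = 1/161051

Step 1 — x − y = 8 − 4187334 = -4187326. Step 2 — v_11(-4187326) = 5 (factor: -4187326 = −(11^5 · 26); the sign does not affect v_p). Step 3 — |x − y|_11 = 11^{-5} = 1/161051.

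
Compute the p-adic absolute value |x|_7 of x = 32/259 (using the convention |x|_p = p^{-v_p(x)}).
|32/259|_7 = 7

Step 1 — compute v_7(x) by factoring powers of 7 out of the numerator and denominator: v_7(32/259) = -1. Step 2 — apply |x|_p = p^{-v_p(x)} = 7^{1} = 7.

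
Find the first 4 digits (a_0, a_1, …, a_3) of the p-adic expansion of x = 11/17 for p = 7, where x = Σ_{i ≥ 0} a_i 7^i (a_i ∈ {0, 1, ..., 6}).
(a_0, …, a_3) = (6, 5, 0, 4)

v_7(11/17) = 0 (numerator and denominator both coprime to 7), so x ∈ ℤ_7^×. Compute digits iteratively via a_i = x_i mod 7, x_{i+1} = (x_i − a_i)/7, with x_0 = x:
  x_0 = 11/17;  a_0 = 6;  x_1 = (x_0 − 6)/7 = -13/17
  x_1 = -13/17;  a_1 = 5;  x_2 = (x_1 − 5)/7 = -14/17
  x_2 = -14/17;  a_2 = 0;  x_3 = (x_2 − 0)/7 = -2/17
  x_3 = -2/17;  a_3 = 4;  x_4 = (x_3 − 4)/7 = -10/17
Digits: (6, 5, 0, 4).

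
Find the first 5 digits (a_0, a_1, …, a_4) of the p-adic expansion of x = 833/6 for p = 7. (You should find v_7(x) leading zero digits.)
(a_0, …, a_4) = (0, 0, 4, 1, 1)

v_7(833/6) = 2, so a_0 = ... = a_1 = 0. Factor out: x = 7^2 · u with u = 17/6 a unit in ℤ_7. Expand u iteratively via a_{v+i} = u_i mod 7, u_{i+1} = (u_i − a_{v+i})/7:
  u_0 = 17/6;  a_2 = 4;  u_1 = (u_0 − 4)/7 = -1/6
  u_1 = -1/6;  a_3 = 1;  u_2 = (u_1 − 1)/7 = -1/6
  u_2 = -1/6;  a_4 = 1;  u_3 = (u_2 − 1)/7 = -1/6
Digits: (0, 0, 4, 1, 1).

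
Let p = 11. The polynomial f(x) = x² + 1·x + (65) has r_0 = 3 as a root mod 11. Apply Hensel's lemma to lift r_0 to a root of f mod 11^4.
r_3 = 13665 (mod 14641)

Hensel: r_{i+1} = r_i − f(r_i)·(f′(r_i))^{-1} mod 11^{i+2}, f′(x) = 2x + 1. Iterate:
  r_0 = 3 (mod 11)
  r_1 = 113 (mod 121)
  r_2 = 355 (mod 1331)
  r_3 = 13665 (mod 14641)
Final: r = 13665 satisfies f(r) ≡ 0 mod 11^4.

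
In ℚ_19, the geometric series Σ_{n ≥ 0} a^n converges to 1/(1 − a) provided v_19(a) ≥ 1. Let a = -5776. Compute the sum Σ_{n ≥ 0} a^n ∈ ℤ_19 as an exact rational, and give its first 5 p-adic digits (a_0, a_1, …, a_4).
Σ a^n = 1/(1 − a) = 1/5777;  first 5 digits = (1, 0, 3, 18, 8)

v_19(a) = 2 ≥ 1, so the series converges in ℤ_19 to 1/(1 − a) = 1/(1 − (-5776)) = 1/5777. Expand this rational in ℤ_19: compute digits iteratively via d_i = x_i mod 19, x_{i+1} = (x_i − d_i)/19. The first 5 digits are (1, 0, 3, 18, 8).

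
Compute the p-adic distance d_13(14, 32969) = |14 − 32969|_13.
d_13(14, 32969) = 1/2197

Step 1 — x − y = 14 − 32969 = -32955. Step 2 — v_13(-32955) = 3 (factor: -32955 = −(13^3 · 15); the sign does not affect v_p). Step 3 — |x − y|_13 = 13^{-3} = 1/2197.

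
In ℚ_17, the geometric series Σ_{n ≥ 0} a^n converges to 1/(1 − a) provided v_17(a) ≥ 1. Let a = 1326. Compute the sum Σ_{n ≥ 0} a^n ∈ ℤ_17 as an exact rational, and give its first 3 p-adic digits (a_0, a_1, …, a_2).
Σ a^n = 1/(1 − a) = -1/1325;  first 3 digits = (1, 10, 2)

v_17(a) = 1 ≥ 1, so the series converges in ℤ_17 to 1/(1 − a) = 1/(1 − 1326) = -1/1325. Expand this rational in ℤ_17: compute digits iteratively via d_i = x_i mod 17, x_{i+1} = (x_i − d_i)/17. The first 3 digits are (1, 10, 2).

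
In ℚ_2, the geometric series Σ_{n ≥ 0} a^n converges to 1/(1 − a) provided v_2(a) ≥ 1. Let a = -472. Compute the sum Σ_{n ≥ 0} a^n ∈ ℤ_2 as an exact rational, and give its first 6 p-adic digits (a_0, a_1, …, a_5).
Σ a^n = 1/(1 − a) = 1/473;  first 6 digits = (1, 0, 0, 1, 0, 1)

v_2(a) = 3 ≥ 1, so the series converges in ℤ_2 to 1/(1 − a) = 1/(1 − (-472)) = 1/473. Expand this rational in ℤ_2: compute digits iteratively via d_i = x_i mod 2, x_{i+1} = (x_i − d_i)/2. The first 6 digits are (1, 0, 0, 1, 0, 1).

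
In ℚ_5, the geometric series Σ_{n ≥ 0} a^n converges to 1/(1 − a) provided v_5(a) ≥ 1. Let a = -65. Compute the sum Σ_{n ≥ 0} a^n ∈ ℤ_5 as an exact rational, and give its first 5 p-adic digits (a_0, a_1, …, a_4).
Σ a^n = 1/(1 − a) = 1/66;  first 5 digits = (1, 2, 1, 1, 3)

v_5(a) = 1 ≥ 1, so the series converges in ℤ_5 to 1/(1 − a) = 1/(1 − (-65)) = 1/66. Expand this rational in ℤ_5: compute digits iteratively via d_i = x_i mod 5, x_{i+1} = (x_i − d_i)/5. The first 5 digits are (1, 2, 1, 1, 3).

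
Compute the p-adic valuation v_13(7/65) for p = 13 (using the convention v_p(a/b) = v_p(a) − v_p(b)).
v_13(7/65) = -1

Factor powers of 13 from the numerator and denominator of the reduced fraction: 7 = 13^0 · 7 and 65 = 13^1 · 5. Apply v_p(a/b) = v_p(a) − v_p(b): v_13(7/65) = 0 − 1 = -1.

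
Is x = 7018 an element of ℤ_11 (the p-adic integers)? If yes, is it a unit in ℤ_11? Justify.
x ∈ ℤ_11 but not a unit; v_11(x) = 2 > 0

ℤ_11 = {x ∈ ℚ_11 : v_11(x) ≥ 0} and ℤ_11^× = {x ∈ ℤ_11 : v_11(x) = 0}. Here v_11(7018) = v_11(num) − v_11(den) = 2; compare against these criteria.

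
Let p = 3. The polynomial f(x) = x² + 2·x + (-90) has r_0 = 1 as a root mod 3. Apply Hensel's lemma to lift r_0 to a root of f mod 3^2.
r_1 = 7 (mod 9)

Hensel: r_{i+1} = r_i − f(r_i)·(f′(r_i))^{-1} mod 3^{i+2}, f′(x) = 2x + 2. Iterate:
  r_0 = 1 (mod 3)
  r_1 = 7 (mod 9)
Final: r = 7 satisfies f(r) ≡ 0 mod 3^2.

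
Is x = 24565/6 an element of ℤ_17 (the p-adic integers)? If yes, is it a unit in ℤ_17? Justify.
x ∈ ℤ_17 but not a unit; v_17(x) = 3 > 0

ℤ_17 = {x ∈ ℚ_17 : v_17(x) ≥ 0} and ℤ_17^× = {x ∈ ℤ_17 : v_17(x) = 0}. Here v_17(24565/6) = v_17(num) − v_17(den) = 3; compare against these criteria.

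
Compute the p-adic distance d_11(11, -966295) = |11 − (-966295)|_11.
d_11(11, -966295) = 1/161051

Step 1 — x − y = 11 − (-966295) = 966306. Step 2 — v_11(966306) = 5 (factor: 966306 = (11^5 · 6); the sign does not affect v_p). Step 3 — |x − y|_11 = 11^{-5} = 1/161051.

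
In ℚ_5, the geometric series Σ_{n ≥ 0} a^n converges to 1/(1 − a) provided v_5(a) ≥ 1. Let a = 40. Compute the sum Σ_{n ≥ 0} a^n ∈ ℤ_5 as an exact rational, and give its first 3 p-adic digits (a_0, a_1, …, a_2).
Σ a^n = 1/(1 − a) = -1/39;  first 3 digits = (1, 3, 0)

v_5(a) = 1 ≥ 1, so the series converges in ℤ_5 to 1/(1 − a) = 1/(1 − 40) = -1/39. Expand this rational in ℤ_5: compute digits iteratively via d_i = x_i mod 5, x_{i+1} = (x_i − d_i)/5. The first 3 digits are (1, 3, 0).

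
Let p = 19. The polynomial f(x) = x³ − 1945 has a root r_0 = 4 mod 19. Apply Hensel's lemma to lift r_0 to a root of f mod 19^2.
r_1 = 156 (mod 361)

Hensel: r_{i+1} = r_i − f(r_i)/f′(r_i) mod 19^{i+2}, where f′(x) = 3x². Iterate:
  r_0 = 4 (mod 19)
  r_1 = 156 (mod 361)
Final: r = 156 with f(r) ≡ 0 mod 19^2.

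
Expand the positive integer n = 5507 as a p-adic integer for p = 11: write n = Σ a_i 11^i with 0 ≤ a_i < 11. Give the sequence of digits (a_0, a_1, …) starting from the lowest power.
(a_0, a_1, …) = (7, 5, 1, 4)

Repeated division by 11 gives the digits low-to-high: 5507 = 7 + 5·11^1 + 1·11^2 + 4·11^3. Digit sequence: (7, 5, 1, 4).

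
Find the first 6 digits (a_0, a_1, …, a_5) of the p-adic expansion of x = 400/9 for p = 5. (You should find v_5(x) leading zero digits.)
(a_0, …, a_5) = (0, 0, 4, 4, 3, 2)

v_5(400/9) = 2, so a_0 = ... = a_1 = 0. Factor out: x = 5^2 · u with u = 16/9 a unit in ℤ_5. Expand u iteratively via a_{v+i} = u_i mod 5, u_{i+1} = (u_i − a_{v+i})/5:
  u_0 = 16/9;  a_2 = 4;  u_1 = (u_0 − 4)/5 = -4/9
  u_1 = -4/9;  a_3 = 4;  u_2 = (u_1 − 4)/5 = -8/9
  u_2 = -8/9;  a_4 = 3;  u_3 = (u_2 − 3)/5 = -7/9
  u_3 = -7/9;  a_5 = 2;  u_4 = (u_3 − 2)/5 = -5/9
Digits: (0, 0, 4, 4, 3, 2).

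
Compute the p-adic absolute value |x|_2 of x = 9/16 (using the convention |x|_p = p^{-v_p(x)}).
|9/16|_2 = 16

Step 1 — compute v_2(x) by factoring powers of 2 out of the numerator and denominator: v_2(9/16) = -4. Step 2 — apply |x|_p = p^{-v_p(x)} = 2^{4} = 16.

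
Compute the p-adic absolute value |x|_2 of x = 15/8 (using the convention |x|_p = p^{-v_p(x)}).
|15/8|_2 = 8

Step 1 — compute v_2(x) by factoring powers of 2 out of the numerator and denominator: v_2(15/8) = -3. Step 2 — apply |x|_p = p^{-v_p(x)} = 2^{3} = 8.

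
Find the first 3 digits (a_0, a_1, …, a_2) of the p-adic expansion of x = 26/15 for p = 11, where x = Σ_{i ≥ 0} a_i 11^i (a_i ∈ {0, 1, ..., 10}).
(a_0, …, a_2) = (1, 3, 10)

v_11(26/15) = 0 (numerator and denominator both coprime to 11), so x ∈ ℤ_11^×. Compute digits iteratively via a_i = x_i mod 11, x_{i+1} = (x_i − a_i)/11, with x_0 = x:
  x_0 = 26/15;  a_0 = 1;  x_1 = (x_0 − 1)/11 = 1/15
  x_1 = 1/15;  a_1 = 3;  x_2 = (x_1 − 3)/11 = -4/15
  x_2 = -4/15;  a_2 = 10;  x_3 = (x_2 − 10)/11 = -14/15
Digits: (1, 3, 10).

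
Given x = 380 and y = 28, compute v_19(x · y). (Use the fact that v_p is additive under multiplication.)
v_19(10640) = 1

v_p(x) = 1 (factor: 380 = 19^1 · 20); v_p(y) = 0 (factor: 28 = 19^0 · 28). Additivity: v_p(xy) = v_p(x) + v_p(y) = 1 + 0 = 1. (Direct check: xy = 10640 = 19^1 · (560).)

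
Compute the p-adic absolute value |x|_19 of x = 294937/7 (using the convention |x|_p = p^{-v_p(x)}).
|294937/7|_19 = 1/6859

Step 1 — compute v_19(x) by factoring powers of 19 out of the numerator and denominator: v_19(294937/7) = 3. Step 2 — apply |x|_p = p^{-v_p(x)} = 19^{-3} = 1/6859.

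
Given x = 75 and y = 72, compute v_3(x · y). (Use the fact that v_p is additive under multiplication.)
v_3(5400) = 3

v_p(x) = 1 (factor: 75 = 3^1 · 25); v_p(y) = 2 (factor: 72 = 3^2 · 8). Additivity: v_p(xy) = v_p(x) + v_p(y) = 1 + 2 = 3. (Direct check: xy = 5400 = 3^3 · (200).)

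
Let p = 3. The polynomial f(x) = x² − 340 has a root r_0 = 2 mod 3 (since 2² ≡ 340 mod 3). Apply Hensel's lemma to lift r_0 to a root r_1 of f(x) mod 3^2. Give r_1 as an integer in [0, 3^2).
r_1 = 5 (mod 9)

Hensel's recurrence: r_{i+1} = r_i − f(r_i)·(f′(r_i))^{-1} mod 3^{i+2}, with f′(x) = 2x. Iterate:
  r_0 = 2 (mod 3)
  r_1 = 5 (mod 9)
Final: r_1 = 5, and one checks f(r_1) ≡ 0 mod 3^2.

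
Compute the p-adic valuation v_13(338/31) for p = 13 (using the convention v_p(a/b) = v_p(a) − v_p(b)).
v_13(338/31) = 2

Factor powers of 13 from the numerator and denominator of the reduced fraction: 338 = 13^2 · 2 and 31 = 13^0 · 31. Apply v_p(a/b) = v_p(a) − v_p(b): v_13(338/31) = 2 − 0 = 2.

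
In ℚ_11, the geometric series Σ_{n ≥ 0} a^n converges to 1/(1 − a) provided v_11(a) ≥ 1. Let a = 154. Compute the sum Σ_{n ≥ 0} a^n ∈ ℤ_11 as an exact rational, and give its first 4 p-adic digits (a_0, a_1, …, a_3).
Σ a^n = 1/(1 − a) = -1/153;  first 4 digits = (1, 3, 10, 0)

v_11(a) = 1 ≥ 1, so the series converges in ℤ_11 to 1/(1 − a) = 1/(1 − 154) = -1/153. Expand this rational in ℤ_11: compute digits iteratively via d_i = x_i mod 11, x_{i+1} = (x_i − d_i)/11. The first 4 digits are (1, 3, 10, 0).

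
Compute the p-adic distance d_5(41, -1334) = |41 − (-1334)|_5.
d_5(41, -1334) = 1/125

Step 1 — x − y = 41 − (-1334) = 1375. Step 2 — v_5(1375) = 3 (factor: 1375 = (5^3 · 11); the sign does not affect v_p). Step 3 — |x − y|_5 = 5^{-3} = 1/125.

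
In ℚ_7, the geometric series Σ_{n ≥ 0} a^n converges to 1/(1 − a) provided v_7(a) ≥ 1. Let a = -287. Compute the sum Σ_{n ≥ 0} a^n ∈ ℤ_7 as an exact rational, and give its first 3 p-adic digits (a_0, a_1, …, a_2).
Σ a^n = 1/(1 − a) = 1/288;  first 3 digits = (1, 1, 2)

v_7(a) = 1 ≥ 1, so the series converges in ℤ_7 to 1/(1 − a) = 1/(1 − (-287)) = 1/288. Expand this rational in ℤ_7: compute digits iteratively via d_i = x_i mod 7, x_{i+1} = (x_i − d_i)/7. The first 3 digits are (1, 1, 2).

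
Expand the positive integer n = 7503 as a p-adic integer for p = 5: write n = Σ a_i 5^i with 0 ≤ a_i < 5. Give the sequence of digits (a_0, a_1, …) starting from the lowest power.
(a_0, a_1, …) = (3, 0, 0, 0, 2, 2)

Repeated division by 5 gives the digits low-to-high: 7503 = 3 + 2·5^4 + 2·5^5. Digit sequence: (3, 0, 0, 0, 2, 2).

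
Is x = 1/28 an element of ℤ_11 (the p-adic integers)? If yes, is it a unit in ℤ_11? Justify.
x ∈ ℤ_11^× (unit); v_11(x) = 0

ℤ_11 = {x ∈ ℚ_11 : v_11(x) ≥ 0} and ℤ_11^× = {x ∈ ℤ_11 : v_11(x) = 0}. Here v_11(1/28) = v_11(num) − v_11(den) = 0; compare against these criteria.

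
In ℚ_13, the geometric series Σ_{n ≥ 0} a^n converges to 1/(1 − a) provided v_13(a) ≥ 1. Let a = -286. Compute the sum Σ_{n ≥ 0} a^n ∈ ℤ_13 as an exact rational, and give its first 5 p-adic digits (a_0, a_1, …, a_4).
Σ a^n = 1/(1 − a) = 1/287;  first 5 digits = (1, 4, 1, 10, 11)

v_13(a) = 1 ≥ 1, so the series converges in ℤ_13 to 1/(1 − a) = 1/(1 − (-286)) = 1/287. Expand this rational in ℤ_13: compute digits iteratively via d_i = x_i mod 13, x_{i+1} = (x_i − d_i)/13. The first 5 digits are (1, 4, 1, 10, 11).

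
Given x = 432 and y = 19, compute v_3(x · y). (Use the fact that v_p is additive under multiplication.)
v_3(8208) = 3

v_p(x) = 3 (factor: 432 = 3^3 · 16); v_p(y) = 0 (factor: 19 = 3^0 · 19). Additivity: v_p(xy) = v_p(x) + v_p(y) = 3 + 0 = 3. (Direct check: xy = 8208 = 3^3 · (304).)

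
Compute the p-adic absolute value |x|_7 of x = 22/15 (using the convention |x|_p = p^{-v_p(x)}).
|22/15|_7 = 1

Step 1 — compute v_7(x) by factoring powers of 7 out of the numerator and denominator: v_7(22/15) = 0. Step 2 — apply |x|_p = p^{-v_p(x)} = 7^{0} = 1.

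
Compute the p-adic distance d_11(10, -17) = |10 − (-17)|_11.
d_11(10, -17) = 1

Step 1 — x − y = 10 − (-17) = 27. Step 2 — v_11(27) = 0 (factor: 27 = (11^0 · 27); the sign does not affect v_p). Step 3 — |x − y|_11 = 11^{0} = 1.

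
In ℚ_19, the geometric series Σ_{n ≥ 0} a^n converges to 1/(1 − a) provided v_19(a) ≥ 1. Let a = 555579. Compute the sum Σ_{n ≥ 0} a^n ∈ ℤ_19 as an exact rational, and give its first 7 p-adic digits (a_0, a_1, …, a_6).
Σ a^n = 1/(1 − a) = -1/555578;  first 7 digits = (1, 0, 0, 5, 4, 0, 6)

v_19(a) = 3 ≥ 1, so the series converges in ℤ_19 to 1/(1 − a) = 1/(1 − 555579) = -1/555578. Expand this rational in ℤ_19: compute digits iteratively via d_i = x_i mod 19, x_{i+1} = (x_i − d_i)/19. The first 7 digits are (1, 0, 0, 5, 4, 0, 6).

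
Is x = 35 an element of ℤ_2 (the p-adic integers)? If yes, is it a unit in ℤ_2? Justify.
x ∈ ℤ_2^× (unit); v_2(x) = 0

ℤ_2 = {x ∈ ℚ_2 : v_2(x) ≥ 0} and ℤ_2^× = {x ∈ ℤ_2 : v_2(x) = 0}. Here v_2(35) = v_2(num) − v_2(den) = 0; compare against these criteria.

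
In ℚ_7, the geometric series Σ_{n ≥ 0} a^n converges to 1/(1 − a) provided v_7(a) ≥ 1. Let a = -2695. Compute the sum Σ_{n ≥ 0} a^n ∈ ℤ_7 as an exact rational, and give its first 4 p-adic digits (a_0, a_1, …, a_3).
Σ a^n = 1/(1 − a) = 1/2696;  first 4 digits = (1, 0, 1, 6)

v_7(a) = 2 ≥ 1, so the series converges in ℤ_7 to 1/(1 − a) = 1/(1 − (-2695)) = 1/2696. Expand this rational in ℤ_7: compute digits iteratively via d_i = x_i mod 7, x_{i+1} = (x_i − d_i)/7. The first 4 digits are (1, 0, 1, 6).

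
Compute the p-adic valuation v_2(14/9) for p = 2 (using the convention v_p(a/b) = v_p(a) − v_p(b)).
v_2(14/9) = 1

Factor powers of 2 from the numerator and denominator of the reduced fraction: 14 = 2^1 · 7 and 9 = 2^0 · 9. Apply v_p(a/b) = v_p(a) − v_p(b): v_2(14/9) = 1 − 0 = 1.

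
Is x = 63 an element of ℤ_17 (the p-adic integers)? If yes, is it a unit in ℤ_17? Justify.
x ∈ ℤ_17^× (unit); v_17(x) = 0

ℤ_17 = {x ∈ ℚ_17 : v_17(x) ≥ 0} and ℤ_17^× = {x ∈ ℤ_17 : v_17(x) = 0}. Here v_17(63) = v_17(num) − v_17(den) = 0; compare against these criteria.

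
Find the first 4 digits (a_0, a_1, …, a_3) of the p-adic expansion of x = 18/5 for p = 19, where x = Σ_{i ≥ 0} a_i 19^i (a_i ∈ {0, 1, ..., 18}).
(a_0, …, a_3) = (15, 7, 11, 7)

v_19(18/5) = 0 (numerator and denominator both coprime to 19), so x ∈ ℤ_19^×. Compute digits iteratively via a_i = x_i mod 19, x_{i+1} = (x_i − a_i)/19, with x_0 = x:
  x_0 = 18/5;  a_0 = 15;  x_1 = (x_0 − 15)/19 = -3/5
  x_1 = -3/5;  a_1 = 7;  x_2 = (x_1 − 7)/19 = -2/5
  x_2 = -2/5;  a_2 = 11;  x_3 = (x_2 − 11)/19 = -3/5
  x_3 = -3/5;  a_3 = 7;  x_4 = (x_3 − 7)/19 = -2/5
Digits: (15, 7, 11, 7).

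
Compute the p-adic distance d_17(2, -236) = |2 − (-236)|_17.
d_17(2, -236) = 1/17

Step 1 — x − y = 2 − (-236) = 238. Step 2 — v_17(238) = 1 (factor: 238 = (17^1 · 14); the sign does not affect v_p). Step 3 — |x − y|_17 = 17^{-1} = 1/17.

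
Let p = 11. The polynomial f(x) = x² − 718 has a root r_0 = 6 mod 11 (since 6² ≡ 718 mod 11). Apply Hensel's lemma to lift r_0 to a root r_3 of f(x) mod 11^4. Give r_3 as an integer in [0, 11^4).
r_3 = 1898 (mod 14641)

Hensel's recurrence: r_{i+1} = r_i − f(r_i)·(f′(r_i))^{-1} mod 11^{i+2}, with f′(x) = 2x. Iterate:
  r_0 = 6 (mod 11)
  r_1 = 83 (mod 121)
  r_2 = 567 (mod 1331)
  r_3 = 1898 (mod 14641)
Final: r_3 = 1898, and one checks f(r_3) ≡ 0 mod 11^4.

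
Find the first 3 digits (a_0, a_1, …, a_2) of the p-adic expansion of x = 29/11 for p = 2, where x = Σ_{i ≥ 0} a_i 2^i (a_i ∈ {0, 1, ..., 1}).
(a_0, …, a_2) = (1, 1, 1)

v_2(29/11) = 0 (numerator and denominator both coprime to 2), so x ∈ ℤ_2^×. Compute digits iteratively via a_i = x_i mod 2, x_{i+1} = (x_i − a_i)/2, with x_0 = x:
  x_0 = 29/11;  a_0 = 1;  x_1 = (x_0 − 1)/2 = 9/11
  x_1 = 9/11;  a_1 = 1;  x_2 = (x_1 − 1)/2 = -1/11
  x_2 = -1/11;  a_2 = 1;  x_3 = (x_2 − 1)/2 = -6/11
Digits: (1, 1, 1).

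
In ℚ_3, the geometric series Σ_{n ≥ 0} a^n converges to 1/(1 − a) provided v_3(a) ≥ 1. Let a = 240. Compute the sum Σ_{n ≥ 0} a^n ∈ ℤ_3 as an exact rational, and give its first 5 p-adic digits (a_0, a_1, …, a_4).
Σ a^n = 1/(1 − a) = -1/239;  first 5 digits = (1, 2, 0, 2, 0)

v_3(a) = 1 ≥ 1, so the series converges in ℤ_3 to 1/(1 − a) = 1/(1 − 240) = -1/239. Expand this rational in ℤ_3: compute digits iteratively via d_i = x_i mod 3, x_{i+1} = (x_i − d_i)/3. The first 5 digits are (1, 2, 0, 2, 0).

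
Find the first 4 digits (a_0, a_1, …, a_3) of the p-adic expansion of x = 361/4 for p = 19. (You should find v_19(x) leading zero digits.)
(a_0, …, a_3) = (0, 0, 5, 14)

v_19(361/4) = 2, so a_0 = ... = a_1 = 0. Factor out: x = 19^2 · u with u = 1/4 a unit in ℤ_19. Expand u iteratively via a_{v+i} = u_i mod 19, u_{i+1} = (u_i − a_{v+i})/19:
  u_0 = 1/4;  a_2 = 5;  u_1 = (u_0 − 5)/19 = -1/4
  u_1 = -1/4;  a_3 = 14;  u_2 = (u_1 − 14)/19 = -3/4
Digits: (0, 0, 5, 14).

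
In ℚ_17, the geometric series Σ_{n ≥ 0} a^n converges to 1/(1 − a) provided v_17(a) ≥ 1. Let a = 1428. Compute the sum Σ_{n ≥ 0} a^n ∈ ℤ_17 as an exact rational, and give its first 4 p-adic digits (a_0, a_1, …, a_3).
Σ a^n = 1/(1 − a) = -1/1427;  first 4 digits = (1, 16, 5, 6)

v_17(a) = 1 ≥ 1, so the series converges in ℤ_17 to 1/(1 − a) = 1/(1 − 1428) = -1/1427. Expand this rational in ℤ_17: compute digits iteratively via d_i = x_i mod 17, x_{i+1} = (x_i − d_i)/17. The first 4 digits are (1, 16, 5, 6).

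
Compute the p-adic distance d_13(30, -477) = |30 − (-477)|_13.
d_13(30, -477) = 1/169

Step 1 — x − y = 30 − (-477) = 507. Step 2 — v_13(507) = 2 (factor: 507 = (13^2 · 3); the sign does not affect v_p). Step 3 — |x − y|_13 = 13^{-2} = 1/169.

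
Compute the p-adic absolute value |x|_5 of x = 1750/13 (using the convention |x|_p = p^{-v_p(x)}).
|1750/13|_5 = 1/125

Step 1 — compute v_5(x) by factoring powers of 5 out of the numerator and denominator: v_5(1750/13) = 3. Step 2 — apply |x|_p = p^{-v_p(x)} = 5^{-3} = 1/125.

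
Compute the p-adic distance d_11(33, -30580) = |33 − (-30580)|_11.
d_11(33, -30580) = 1/1331

Step 1 — x − y = 33 − (-30580) = 30613. Step 2 — v_11(30613) = 3 (factor: 30613 = (11^3 · 23); the sign does not affect v_p). Step 3 — |x − y|_11 = 11^{-3} = 1/1331.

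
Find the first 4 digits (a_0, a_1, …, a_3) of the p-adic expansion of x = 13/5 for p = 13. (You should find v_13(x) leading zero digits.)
(a_0, …, a_3) = (0, 8, 2, 5)

v_13(13/5) = 1, so a_0 = ... = a_0 = 0. Factor out: x = 13^1 · u with u = 1/5 a unit in ℤ_13. Expand u iteratively via a_{v+i} = u_i mod 13, u_{i+1} = (u_i − a_{v+i})/13:
  u_0 = 1/5;  a_1 = 8;  u_1 = (u_0 − 8)/13 = -3/5
  u_1 = -3/5;  a_2 = 2;  u_2 = (u_1 − 2)/13 = -1/5
  u_2 = -1/5;  a_3 = 5;  u_3 = (u_2 − 5)/13 = -2/5
Digits: (0, 8, 2, 5).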